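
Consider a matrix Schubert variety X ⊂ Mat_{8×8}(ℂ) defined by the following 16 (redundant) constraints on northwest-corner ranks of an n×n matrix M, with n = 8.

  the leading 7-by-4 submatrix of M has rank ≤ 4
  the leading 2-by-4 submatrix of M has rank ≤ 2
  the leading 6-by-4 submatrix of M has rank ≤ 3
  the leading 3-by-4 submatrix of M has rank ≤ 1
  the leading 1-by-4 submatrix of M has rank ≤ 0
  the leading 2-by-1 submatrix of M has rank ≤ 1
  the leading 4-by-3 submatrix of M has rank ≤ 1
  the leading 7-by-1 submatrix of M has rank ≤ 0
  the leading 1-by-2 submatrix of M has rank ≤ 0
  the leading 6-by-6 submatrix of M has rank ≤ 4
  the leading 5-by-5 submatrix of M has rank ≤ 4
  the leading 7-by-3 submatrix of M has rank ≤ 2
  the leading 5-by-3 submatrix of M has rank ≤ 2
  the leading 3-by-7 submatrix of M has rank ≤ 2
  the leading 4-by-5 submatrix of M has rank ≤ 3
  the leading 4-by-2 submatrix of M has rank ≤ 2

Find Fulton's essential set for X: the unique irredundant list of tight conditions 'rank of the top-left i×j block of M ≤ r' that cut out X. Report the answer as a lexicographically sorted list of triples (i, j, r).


Computing R[i][j] = min implied NW-rank bound (n=8, 16 conditions):

  i=1: 0 0 0 0 1 1 1 1
  i=2: 0 1 1 1 2 2 2 2
  i=3: 0 1 1 1 2 2 2 3
  i=4: 0 1 1 2 3 3 3 4
  i=5: 0 1 2 3 4 4 4 5
  i=6: 0 1 2 3 4 4 5 6
  i=7: 0 1 2 3 4 5 6 7
  i=8: 1 2 3 4 5 6 7 8

second differences of R give the permutation w = (5, 2, 8, 4, 3, 7, 6, 1).

Rothe diagram D(w) (16 cells), 6 SE-corners (essential conditions):

[(1, 4, 0), (3, 4, 1), (3, 7, 2), (4, 3, 1), (6, 6, 4), (7, 1, 0)]


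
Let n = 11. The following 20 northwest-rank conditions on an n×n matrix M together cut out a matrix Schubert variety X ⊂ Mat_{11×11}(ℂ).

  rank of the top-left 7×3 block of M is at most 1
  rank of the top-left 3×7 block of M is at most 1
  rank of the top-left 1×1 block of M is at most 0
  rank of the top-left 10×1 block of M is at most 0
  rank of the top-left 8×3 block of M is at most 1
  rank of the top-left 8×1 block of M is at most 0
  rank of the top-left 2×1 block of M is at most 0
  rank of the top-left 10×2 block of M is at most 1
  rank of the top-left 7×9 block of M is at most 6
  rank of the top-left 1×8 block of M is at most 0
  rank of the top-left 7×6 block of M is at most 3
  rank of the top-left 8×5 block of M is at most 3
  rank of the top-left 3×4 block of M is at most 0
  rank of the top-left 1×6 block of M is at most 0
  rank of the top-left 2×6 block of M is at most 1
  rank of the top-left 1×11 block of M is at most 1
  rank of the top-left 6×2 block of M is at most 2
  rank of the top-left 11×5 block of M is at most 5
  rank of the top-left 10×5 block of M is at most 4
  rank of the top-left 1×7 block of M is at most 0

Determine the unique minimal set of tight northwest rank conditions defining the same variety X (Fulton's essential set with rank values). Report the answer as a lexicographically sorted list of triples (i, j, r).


Propagating the 20 rank bounds to every northwest block:

  row 1: 0, 0, 0, 0, 0, 0, 0, 0, 1, 1, 1
  row 2: 0, 0, 0, 0, 1, 1, 1, 1, 2, 2, 2
  row 3: 0, 0, 0, 0, 1, 1, 1, 2, 3, 3, 3
  row 4: 0, 1, 1, 1, 2, 2, 2, 3, 4, 4, 4
  row 5: 0, 1, 1, 2, 3, 3, 3, 4, 5, 5, 5
  row 6: 0, 1, 1, 2, 3, 3, 4, 5, 6, 6, 6
  row 7: 0, 1, 1, 2, 3, 3, 4, 5, 6, 7, 7
  row 8: 0, 1, 1, 2, 3, 4, 5, 6, 7, 8, 8
  row 9: 0, 1, 2, 3, 4, 5, 6, 7, 8, 9, 9
  row 10: 0, 1, 2, 3, 4, 5, 6, 7, 8, 9, 10
  row 11: 1, 2, 3, 4, 5, 6, 7, 8, 9, 10, 11

second differences of R give the permutation w = (9, 5, 8, 2, 4, 7, 10, 6, 3, 11, 1).

6 SE-corners of the 31-cell Rothe diagram give Ess(w):

[(1, 8, 0), (3, 4, 0), (3, 7, 1), (7, 6, 3), (8, 3, 1), (10, 1, 0)]


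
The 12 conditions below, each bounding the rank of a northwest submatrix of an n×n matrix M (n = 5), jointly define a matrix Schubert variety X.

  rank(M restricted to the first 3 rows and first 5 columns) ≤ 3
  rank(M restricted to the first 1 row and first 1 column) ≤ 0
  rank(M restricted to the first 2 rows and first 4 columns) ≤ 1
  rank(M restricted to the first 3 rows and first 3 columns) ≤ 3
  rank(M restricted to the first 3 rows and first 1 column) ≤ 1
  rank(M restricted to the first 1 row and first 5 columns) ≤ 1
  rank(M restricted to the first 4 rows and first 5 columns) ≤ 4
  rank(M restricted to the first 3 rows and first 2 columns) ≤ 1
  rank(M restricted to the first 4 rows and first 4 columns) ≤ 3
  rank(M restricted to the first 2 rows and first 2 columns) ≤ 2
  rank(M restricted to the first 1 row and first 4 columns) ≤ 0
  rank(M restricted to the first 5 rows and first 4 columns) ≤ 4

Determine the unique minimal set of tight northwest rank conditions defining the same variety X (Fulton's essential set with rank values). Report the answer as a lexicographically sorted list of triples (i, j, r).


Rank table r_w(5×5) implied by the 12 constraints:

  row 1: 0  0  0  0  1
  row 2: 1  1  1  1  2
  row 3: 1  1  2  2  3
  row 4: 1  2  3  3  4
  row 5: 1  2  3  4  5

giving w = (5, 1, 3, 2, 4) via Δ²R.

Fulton essential set (2 of the 5 Rothe cells):

[(1, 4, 0), (3, 2, 1)]


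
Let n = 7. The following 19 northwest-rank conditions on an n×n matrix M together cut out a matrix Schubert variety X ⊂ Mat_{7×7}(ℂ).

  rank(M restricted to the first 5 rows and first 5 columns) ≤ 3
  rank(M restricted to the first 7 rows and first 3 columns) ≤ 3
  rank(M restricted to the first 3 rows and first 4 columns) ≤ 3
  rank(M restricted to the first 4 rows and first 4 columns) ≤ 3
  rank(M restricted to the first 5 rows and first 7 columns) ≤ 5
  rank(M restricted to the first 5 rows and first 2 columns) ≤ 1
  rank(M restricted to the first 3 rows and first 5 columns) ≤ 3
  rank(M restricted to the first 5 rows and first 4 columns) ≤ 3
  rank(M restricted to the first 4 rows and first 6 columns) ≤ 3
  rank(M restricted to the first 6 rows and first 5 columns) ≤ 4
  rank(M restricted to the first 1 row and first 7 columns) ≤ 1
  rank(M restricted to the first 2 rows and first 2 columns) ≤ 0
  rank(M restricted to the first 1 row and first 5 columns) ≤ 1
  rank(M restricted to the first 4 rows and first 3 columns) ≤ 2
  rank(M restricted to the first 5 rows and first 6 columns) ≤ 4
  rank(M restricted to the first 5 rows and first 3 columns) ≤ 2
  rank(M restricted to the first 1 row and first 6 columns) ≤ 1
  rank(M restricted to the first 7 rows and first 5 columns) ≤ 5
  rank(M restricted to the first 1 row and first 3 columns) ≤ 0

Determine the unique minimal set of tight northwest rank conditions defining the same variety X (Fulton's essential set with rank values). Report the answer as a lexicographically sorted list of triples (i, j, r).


Propagating the 19 rank bounds to every northwest block:

  i=1: 0  0  0  1  1  1  1
  i=2: 0  0  1  2  2  2  2
  i=3: 1  1  2  3  3  3  3
  i=4: 1  1  2  3  3  3  4
  i=5: 1  1  2  3  3  4  5
  i=6: 1  2  3  4  4  5  6
  i=7: 1  2  3  4  5  6  7

giving w = (4, 3, 1, 7, 6, 2, 5) via Δ²R.

Fulton essential set (5 of the 10 Rothe cells):

[(1, 3, 0), (2, 2, 0), (4, 6, 3), (5, 2, 1), (5, 5, 3)]


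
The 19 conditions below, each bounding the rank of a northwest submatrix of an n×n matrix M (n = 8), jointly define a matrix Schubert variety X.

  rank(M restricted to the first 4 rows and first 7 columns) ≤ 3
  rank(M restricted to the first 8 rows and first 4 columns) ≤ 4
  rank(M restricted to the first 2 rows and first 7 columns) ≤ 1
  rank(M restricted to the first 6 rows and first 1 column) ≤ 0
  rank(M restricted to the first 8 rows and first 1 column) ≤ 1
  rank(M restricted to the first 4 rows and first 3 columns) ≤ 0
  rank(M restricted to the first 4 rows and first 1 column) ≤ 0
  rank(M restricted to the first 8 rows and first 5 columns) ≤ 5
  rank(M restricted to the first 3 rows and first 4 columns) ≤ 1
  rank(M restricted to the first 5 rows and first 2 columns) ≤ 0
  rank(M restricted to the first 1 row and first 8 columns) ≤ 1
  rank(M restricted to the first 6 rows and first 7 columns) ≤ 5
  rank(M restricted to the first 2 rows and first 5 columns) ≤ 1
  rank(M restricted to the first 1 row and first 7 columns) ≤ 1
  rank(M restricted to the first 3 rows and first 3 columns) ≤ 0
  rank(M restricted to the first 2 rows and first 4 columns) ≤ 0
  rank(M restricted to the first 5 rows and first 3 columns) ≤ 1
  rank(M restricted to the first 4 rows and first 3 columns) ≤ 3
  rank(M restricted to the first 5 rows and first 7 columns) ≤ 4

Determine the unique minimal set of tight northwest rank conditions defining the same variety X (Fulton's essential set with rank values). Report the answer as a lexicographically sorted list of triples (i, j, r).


Rank table r_w(8×8) implied by the 19 constraints:

  i=1: 0, 0, 0, 0, 1, 1, 1, 1
  i=2: 0, 0, 0, 0, 1, 1, 1, 2
  i=3: 0, 0, 0, 1, 2, 2, 2, 3
  i=4: 0, 0, 0, 1, 2, 3, 3, 4
  i=5: 0, 0, 1, 2, 3, 4, 4, 5
  i=6: 0, 1, 2, 3, 4, 5, 5, 6
  i=7: 1, 2, 3, 4, 5, 6, 6, 7
  i=8: 1, 2, 3, 4, 5, 6, 7, 8

hence w(1..8) = (5, 8, 4, 6, 3, 2, 1, 7).

ℓ(w)=19; the 5 essential cells (i,j,r):

[(2, 4, 0), (2, 7, 1), (4, 3, 0), (5, 2, 0), (6, 1, 0)]


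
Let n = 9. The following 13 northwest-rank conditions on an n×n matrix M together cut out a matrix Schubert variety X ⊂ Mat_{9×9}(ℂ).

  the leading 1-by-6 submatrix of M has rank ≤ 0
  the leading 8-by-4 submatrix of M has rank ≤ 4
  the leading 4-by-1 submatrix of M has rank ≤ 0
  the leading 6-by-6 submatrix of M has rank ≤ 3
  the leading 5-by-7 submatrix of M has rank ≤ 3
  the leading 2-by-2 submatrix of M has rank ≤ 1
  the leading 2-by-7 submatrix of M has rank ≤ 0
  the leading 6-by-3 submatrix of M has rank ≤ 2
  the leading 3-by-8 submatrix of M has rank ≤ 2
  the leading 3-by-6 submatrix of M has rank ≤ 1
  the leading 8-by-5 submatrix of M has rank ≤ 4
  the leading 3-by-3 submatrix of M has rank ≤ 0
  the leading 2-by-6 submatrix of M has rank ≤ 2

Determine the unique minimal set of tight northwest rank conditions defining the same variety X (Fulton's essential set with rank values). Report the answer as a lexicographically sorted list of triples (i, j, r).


Rank table r_w(9×9) implied by the 13 constraints:

  i=1: 0 0 0 0 0 0 0 1 1
  i=2: 0 0 0 0 0 0 0 1 2
  i=3: 0 0 0 1 1 1 1 2 3
  i=4: 0 1 1 2 2 2 2 3 4
  i=5: 1 2 2 3 3 3 3 4 5
  i=6: 1 2 2 3 3 3 4 5 6
  i=7: 1 2 3 4 4 4 5 6 7
  i=8: 1 2 3 4 4 5 6 7 8
  i=9: 1 2 3 4 5 6 7 8 9

second differences of R give the permutation w = (8, 9, 4, 2, 1, 7, 3, 6, 5).

6 SE-corners of the 22-cell Rothe diagram give Ess(w):

[(2, 7, 0), (3, 3, 0), (4, 1, 0), (6, 3, 2), (6, 6, 3), (8, 5, 4)]


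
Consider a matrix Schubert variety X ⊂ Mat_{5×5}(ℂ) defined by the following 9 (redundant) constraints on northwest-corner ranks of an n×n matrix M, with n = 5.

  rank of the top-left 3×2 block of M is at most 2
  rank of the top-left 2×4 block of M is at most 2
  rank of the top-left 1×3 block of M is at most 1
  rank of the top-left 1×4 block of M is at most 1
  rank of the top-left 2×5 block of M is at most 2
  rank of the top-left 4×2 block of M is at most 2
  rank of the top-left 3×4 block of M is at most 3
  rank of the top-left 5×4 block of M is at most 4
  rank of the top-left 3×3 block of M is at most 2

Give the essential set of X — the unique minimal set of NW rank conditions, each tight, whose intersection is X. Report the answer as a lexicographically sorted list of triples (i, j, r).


Recovering R(i,j) via the rank-extension bound from the 9 conditions:

  R[1]: 1  1  1  1  1
  R[2]: 1  2  2  2  2
  R[3]: 1  2  2  3  3
  R[4]: 1  2  3  4  4
  R[5]: 1  2  3  4  5

so w = (1, 2, 4, 3, 5).

ℓ(w)=1; the 1 essential cell (i,j,r):

[(3, 3, 2)]


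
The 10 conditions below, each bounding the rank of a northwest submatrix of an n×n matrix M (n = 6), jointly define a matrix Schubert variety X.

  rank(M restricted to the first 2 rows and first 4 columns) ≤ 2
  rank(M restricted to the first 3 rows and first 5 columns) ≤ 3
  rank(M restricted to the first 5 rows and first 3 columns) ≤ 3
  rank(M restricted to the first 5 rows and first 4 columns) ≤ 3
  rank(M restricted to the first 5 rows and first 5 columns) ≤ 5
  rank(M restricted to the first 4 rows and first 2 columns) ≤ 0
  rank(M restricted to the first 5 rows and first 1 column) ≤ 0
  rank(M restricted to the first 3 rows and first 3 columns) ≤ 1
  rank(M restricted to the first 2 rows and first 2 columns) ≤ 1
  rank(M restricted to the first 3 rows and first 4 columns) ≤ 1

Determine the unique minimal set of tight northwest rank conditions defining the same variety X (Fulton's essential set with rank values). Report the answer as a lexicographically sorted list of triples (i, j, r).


Rank table r_w(6×6) implied by the 10 constraints:

  i=1: 0, 0, 1, 1, 1, 1
  i=2: 0, 0, 1, 1, 2, 2
  i=3: 0, 0, 1, 1, 2, 3
  i=4: 0, 0, 1, 2, 3, 4
  i=5: 0, 1, 2, 3, 4, 5
  i=6: 1, 2, 3, 4, 5, 6

second differences of R give the permutation w = (3, 5, 6, 4, 2, 1).

D(w) has 11 cells with 3 SE-corners; essential set:

[(3, 4, 1), (4, 2, 0), (5, 1, 0)]


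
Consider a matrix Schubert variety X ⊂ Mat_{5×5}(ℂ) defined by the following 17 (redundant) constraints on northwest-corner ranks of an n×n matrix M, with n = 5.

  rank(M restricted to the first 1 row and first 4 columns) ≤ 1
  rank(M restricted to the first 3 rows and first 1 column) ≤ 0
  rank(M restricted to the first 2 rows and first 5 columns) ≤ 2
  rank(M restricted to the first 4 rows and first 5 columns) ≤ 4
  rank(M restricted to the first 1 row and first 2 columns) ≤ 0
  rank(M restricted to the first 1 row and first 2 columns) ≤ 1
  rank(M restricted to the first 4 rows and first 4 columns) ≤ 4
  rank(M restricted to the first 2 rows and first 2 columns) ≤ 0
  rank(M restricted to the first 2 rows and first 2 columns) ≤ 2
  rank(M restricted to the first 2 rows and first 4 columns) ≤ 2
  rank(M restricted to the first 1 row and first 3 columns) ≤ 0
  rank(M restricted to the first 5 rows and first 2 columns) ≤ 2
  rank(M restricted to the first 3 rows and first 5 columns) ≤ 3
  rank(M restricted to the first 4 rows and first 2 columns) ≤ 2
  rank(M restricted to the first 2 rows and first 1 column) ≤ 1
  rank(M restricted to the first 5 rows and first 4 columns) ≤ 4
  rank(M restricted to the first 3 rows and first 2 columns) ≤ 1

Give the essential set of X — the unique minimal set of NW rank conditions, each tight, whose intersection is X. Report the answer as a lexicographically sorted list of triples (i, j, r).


Computing R[i][j] = min implied NW-rank bound (n=5, 17 conditions):

  i=1: 0, 0, 0, 1, 1
  i=2: 0, 0, 1, 2, 2
  i=3: 0, 1, 2, 3, 3
  i=4: 1, 2, 3, 4, 4
  i=5: 1, 2, 3, 4, 5

hence w(1..5) = (4, 3, 2, 1, 5).

ℓ(w)=6; the 3 essential cells (i,j,r):

[(1, 3, 0), (2, 2, 0), (3, 1, 0)]


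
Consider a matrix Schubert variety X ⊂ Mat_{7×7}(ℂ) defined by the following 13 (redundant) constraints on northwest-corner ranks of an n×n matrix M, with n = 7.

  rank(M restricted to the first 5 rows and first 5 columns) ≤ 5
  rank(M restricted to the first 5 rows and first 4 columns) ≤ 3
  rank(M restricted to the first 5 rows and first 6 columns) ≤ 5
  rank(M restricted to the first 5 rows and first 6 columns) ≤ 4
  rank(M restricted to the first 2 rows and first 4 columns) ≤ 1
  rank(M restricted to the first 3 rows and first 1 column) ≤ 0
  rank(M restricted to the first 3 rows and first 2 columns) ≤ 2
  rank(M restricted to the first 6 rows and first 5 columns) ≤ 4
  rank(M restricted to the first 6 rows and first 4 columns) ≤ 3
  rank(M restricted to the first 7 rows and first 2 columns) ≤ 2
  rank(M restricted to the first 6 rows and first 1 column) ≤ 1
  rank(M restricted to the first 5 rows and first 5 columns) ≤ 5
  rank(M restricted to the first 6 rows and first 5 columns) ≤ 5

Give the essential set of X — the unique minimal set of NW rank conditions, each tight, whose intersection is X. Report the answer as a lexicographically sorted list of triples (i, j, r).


Recovering R(i,j) via the rank-extension bound from the 13 conditions:

  i=1: 0 1 1 1 1 1 1
  i=2: 0 1 1 1 2 2 2
  i=3: 0 1 2 2 3 3 3
  i=4: 1 2 3 3 4 4 4
  i=5: 1 2 3 3 4 4 5
  i=6: 1 2 3 3 4 5 6
  i=7: 1 2 3 4 5 6 7

hence w(1..7) = (2, 5, 3, 1, 7, 6, 4).

D(w) has 8 cells with 4 SE-corners; essential set:

[(2, 4, 1), (3, 1, 0), (5, 6, 4), (6, 4, 3)]


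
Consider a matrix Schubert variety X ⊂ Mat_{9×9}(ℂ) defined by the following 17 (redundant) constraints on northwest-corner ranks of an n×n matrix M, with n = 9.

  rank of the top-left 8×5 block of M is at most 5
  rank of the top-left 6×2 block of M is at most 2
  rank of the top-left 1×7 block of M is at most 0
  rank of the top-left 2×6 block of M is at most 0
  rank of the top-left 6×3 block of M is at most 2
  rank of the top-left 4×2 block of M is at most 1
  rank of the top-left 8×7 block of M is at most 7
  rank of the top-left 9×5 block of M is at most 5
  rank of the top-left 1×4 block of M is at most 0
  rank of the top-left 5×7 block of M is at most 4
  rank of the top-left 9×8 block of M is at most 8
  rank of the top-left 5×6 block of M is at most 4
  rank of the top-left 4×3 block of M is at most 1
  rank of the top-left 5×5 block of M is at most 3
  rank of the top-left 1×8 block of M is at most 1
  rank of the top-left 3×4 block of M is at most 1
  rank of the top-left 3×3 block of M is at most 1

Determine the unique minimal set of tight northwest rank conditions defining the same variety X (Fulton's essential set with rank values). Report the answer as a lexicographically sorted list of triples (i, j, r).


Propagating the 17 rank bounds to every northwest block:

  0  0  0  0  0  0  0  1  1
  0  0  0  0  0  0  1  2  2
  1  1  1  1  1  1  2  3  3
  1  1  1  2  2  2  3  4  4
  1  2  2  3  3  3  4  5  5
  1  2  2  3  4  4  5  6  6
  1  2  3  4  5  5  6  7  7
  1  2  3  4  5  6  7  8  8
  1  2  3  4  5  6  7  8  9

so w = (8, 7, 1, 4, 2, 5, 3, 6, 9).

Rothe diagram D(w) (16 cells), 4 SE-corners (essential conditions):

[(1, 7, 0), (2, 6, 0), (4, 3, 1), (6, 3, 2)]


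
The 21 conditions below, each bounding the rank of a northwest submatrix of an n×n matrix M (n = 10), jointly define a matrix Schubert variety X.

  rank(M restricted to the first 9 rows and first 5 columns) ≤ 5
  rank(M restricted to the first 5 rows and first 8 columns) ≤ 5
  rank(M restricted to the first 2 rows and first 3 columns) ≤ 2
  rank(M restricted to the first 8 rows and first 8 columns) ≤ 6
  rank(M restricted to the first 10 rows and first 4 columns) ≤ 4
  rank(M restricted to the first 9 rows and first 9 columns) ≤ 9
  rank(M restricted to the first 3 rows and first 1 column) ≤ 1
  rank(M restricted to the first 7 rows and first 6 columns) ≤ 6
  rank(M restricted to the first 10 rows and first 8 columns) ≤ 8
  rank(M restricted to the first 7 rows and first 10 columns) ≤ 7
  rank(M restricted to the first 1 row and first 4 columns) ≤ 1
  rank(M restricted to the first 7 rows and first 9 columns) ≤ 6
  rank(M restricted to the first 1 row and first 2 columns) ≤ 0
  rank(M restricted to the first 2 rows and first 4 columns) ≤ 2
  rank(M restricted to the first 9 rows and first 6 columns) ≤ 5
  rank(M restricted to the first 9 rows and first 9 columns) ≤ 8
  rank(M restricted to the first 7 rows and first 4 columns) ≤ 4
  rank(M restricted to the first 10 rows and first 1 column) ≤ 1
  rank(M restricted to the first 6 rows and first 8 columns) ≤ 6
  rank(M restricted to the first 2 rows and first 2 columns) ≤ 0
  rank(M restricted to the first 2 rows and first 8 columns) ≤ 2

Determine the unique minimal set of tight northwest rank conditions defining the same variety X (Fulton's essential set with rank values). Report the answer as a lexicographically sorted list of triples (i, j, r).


Computing R[i][j] = min implied NW-rank bound (n=10, 21 conditions):

  i=1: 0, 0, 1, 1, 1, 1, 1, 1, 1, 1
  i=2: 0, 0, 1, 2, 2, 2, 2, 2, 2, 2
  i=3: 1, 1, 2, 3, 3, 3, 3, 3, 3, 3
  i=4: 1, 2, 3, 4, 4, 4, 4, 4, 4, 4
  i=5: 1, 2, 3, 4, 5, 5, 5, 5, 5, 5
  i=6: 1, 2, 3, 4, 5, 5, 6, 6, 6, 6
  i=7: 1, 2, 3, 4, 5, 5, 6, 6, 6, 7
  i=8: 1, 2, 3, 4, 5, 5, 6, 6, 7, 8
  i=9: 1, 2, 3, 4, 5, 5, 6, 7, 8, 9
  i=10: 1, 2, 3, 4, 5, 6, 7, 8, 9, 10

giving w = (3, 4, 1, 2, 5, 7, 10, 9, 8, 6) via Δ²R.

|D(w)|=11, |Ess(w)|=4:

[(2, 2, 0), (7, 9, 6), (8, 8, 6), (9, 6, 5)]


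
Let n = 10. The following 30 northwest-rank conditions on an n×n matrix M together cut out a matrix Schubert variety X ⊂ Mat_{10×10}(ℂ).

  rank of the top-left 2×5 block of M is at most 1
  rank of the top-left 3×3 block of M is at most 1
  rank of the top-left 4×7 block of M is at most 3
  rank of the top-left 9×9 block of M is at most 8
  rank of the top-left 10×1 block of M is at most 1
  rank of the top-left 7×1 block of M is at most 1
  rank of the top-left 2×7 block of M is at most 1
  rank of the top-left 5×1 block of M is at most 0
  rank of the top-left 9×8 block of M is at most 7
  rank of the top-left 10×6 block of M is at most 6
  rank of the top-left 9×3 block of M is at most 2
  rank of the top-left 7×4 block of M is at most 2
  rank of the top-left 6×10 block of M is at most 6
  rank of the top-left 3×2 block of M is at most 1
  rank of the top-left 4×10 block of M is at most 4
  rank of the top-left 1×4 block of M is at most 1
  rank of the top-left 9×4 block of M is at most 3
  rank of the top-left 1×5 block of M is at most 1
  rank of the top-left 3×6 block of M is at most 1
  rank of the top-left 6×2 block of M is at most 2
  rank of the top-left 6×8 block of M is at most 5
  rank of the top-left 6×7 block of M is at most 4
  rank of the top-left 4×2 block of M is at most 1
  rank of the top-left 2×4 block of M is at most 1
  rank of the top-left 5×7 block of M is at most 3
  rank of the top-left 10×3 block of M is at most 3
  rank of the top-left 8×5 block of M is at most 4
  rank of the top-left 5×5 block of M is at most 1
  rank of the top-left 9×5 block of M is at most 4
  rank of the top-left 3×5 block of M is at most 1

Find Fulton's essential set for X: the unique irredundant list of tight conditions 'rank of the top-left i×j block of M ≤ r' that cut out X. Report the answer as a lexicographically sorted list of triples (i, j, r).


Computing R[i][j] = min implied NW-rank bound (n=10, 30 conditions):

  i=1: 0, 1, 1, 1, 1, 1, 1, 1, 1, 1
  i=2: 0, 1, 1, 1, 1, 1, 1, 2, 2, 2
  i=3: 0, 1, 1, 1, 1, 1, 2, 3, 3, 3
  i=4: 0, 1, 1, 1, 1, 2, 3, 4, 4, 4
  i=5: 0, 1, 1, 1, 1, 2, 3, 4, 5, 5
  i=6: 1, 2, 2, 2, 2, 3, 4, 5, 6, 6
  i=7: 1, 2, 2, 2, 3, 4, 5, 6, 7, 7
  i=8: 1, 2, 2, 3, 4, 5, 6, 7, 8, 8
  i=9: 1, 2, 2, 3, 4, 5, 6, 7, 8, 9
  i=10: 1, 2, 3, 4, 5, 6, 7, 8, 9, 10

hence w(1..10) = (2, 8, 7, 6, 9, 1, 5, 4, 10, 3).

ℓ(w)=24; the 6 essential cells (i,j,r):

[(2, 7, 1), (3, 6, 1), (5, 1, 0), (5, 5, 1), (7, 4, 2), (9, 3, 2)]


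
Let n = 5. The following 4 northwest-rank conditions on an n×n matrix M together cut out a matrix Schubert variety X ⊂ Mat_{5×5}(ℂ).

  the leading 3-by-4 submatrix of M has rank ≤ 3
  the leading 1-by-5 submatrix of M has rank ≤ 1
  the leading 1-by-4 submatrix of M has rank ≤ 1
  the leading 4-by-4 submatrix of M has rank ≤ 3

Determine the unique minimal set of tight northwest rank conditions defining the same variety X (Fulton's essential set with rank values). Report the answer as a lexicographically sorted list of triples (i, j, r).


Recovering R(i,j) via the rank-extension bound from the 4 conditions:

  i=1: 1 | 1 | 1 | 1 | 1
  i=2: 1 | 2 | 2 | 2 | 2
  i=3: 1 | 2 | 3 | 3 | 3
  i=4: 1 | 2 | 3 | 3 | 4
  i=5: 1 | 2 | 3 | 4 | 5

hence w(1..5) = (1, 2, 3, 5, 4).

Fulton essential set (the sole Rothe cell):

[(4, 4, 3)]


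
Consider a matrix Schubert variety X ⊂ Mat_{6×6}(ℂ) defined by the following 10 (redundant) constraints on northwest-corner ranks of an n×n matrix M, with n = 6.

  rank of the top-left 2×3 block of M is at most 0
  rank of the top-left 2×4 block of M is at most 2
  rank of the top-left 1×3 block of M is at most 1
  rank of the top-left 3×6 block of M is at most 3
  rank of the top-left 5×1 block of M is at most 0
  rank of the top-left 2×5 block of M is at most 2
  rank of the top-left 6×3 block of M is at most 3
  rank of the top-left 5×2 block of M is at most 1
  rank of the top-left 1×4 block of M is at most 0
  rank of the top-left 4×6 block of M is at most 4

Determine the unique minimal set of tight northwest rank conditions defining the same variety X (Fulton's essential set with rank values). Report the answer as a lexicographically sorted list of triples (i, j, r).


Reconstructing r_w from the 10 given conditions:

  row 1: 0  0  0  0  1  1
  row 2: 0  0  0  1  2  2
  row 3: 0  1  1  2  3  3
  row 4: 0  1  2  3  4  4
  row 5: 0  1  2  3  4  5
  row 6: 1  2  3  4  5  6

giving w = (5, 4, 2, 3, 6, 1) via Δ²R.

ℓ(w)=10; the 3 essential cells (i,j,r):

[(1, 4, 0), (2, 3, 0), (5, 1, 0)]


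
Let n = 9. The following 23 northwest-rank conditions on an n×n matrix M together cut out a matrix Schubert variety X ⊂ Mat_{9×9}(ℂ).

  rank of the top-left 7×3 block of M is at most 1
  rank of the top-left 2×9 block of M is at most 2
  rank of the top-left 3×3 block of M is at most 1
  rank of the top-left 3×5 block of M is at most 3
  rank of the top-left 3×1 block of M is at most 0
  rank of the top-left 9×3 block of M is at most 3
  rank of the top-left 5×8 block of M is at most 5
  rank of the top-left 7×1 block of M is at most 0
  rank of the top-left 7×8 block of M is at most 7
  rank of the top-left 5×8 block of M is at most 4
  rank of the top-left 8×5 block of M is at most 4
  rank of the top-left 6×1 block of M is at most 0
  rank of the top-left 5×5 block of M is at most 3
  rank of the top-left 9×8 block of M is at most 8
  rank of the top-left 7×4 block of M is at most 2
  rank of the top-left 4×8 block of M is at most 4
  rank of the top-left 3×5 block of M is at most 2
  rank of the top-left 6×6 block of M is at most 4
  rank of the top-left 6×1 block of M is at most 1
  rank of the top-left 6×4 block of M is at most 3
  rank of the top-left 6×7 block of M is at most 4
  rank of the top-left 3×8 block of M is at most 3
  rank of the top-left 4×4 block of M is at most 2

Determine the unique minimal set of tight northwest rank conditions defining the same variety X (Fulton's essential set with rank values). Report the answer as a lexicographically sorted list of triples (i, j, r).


Rank table r_w(9×9) implied by the 23 constraints:

  R[1]: 0  1  1  1  1  1  1  1  1
  R[2]: 0  1  1  2  2  2  2  2  2
  R[3]: 0  1  1  2  2  3  3  3  3
  R[4]: 0  1  1  2  3  4  4  4  4
  R[5]: 0  1  1  2  3  4  4  4  5
  R[6]: 0  1  1  2  3  4  4  5  6
  R[7]: 0  1  1  2  3  4  5  6  7
  R[8]: 1  2  2  3  4  5  6  7  8
  R[9]: 1  2  3  4  5  6  7  8  9

second differences of R give the permutation w = (2, 4, 6, 5, 9, 8, 7, 1, 3).

ℓ(w)=17; the 5 essential cells (i,j,r):

[(3, 5, 2), (5, 8, 4), (6, 7, 4), (7, 1, 0), (7, 3, 1)]


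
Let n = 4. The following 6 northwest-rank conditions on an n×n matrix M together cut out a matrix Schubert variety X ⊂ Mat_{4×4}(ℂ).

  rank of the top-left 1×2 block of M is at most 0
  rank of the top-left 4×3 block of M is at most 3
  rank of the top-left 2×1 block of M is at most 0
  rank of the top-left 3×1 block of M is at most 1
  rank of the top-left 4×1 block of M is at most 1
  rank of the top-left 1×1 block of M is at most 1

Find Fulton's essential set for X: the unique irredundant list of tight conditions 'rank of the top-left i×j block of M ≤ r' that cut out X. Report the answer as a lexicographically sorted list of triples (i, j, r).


Computing R[i][j] = min implied NW-rank bound (n=4, 6 conditions):

  i=1: 0, 0, 1, 1
  i=2: 0, 1, 2, 2
  i=3: 1, 2, 3, 3
  i=4: 1, 2, 3, 4

second differences of R give the permutation w = (3, 2, 1, 4).

D(w) has 3 cells with 2 SE-corners; essential set:

[(1, 2, 0), (2, 1, 0)]


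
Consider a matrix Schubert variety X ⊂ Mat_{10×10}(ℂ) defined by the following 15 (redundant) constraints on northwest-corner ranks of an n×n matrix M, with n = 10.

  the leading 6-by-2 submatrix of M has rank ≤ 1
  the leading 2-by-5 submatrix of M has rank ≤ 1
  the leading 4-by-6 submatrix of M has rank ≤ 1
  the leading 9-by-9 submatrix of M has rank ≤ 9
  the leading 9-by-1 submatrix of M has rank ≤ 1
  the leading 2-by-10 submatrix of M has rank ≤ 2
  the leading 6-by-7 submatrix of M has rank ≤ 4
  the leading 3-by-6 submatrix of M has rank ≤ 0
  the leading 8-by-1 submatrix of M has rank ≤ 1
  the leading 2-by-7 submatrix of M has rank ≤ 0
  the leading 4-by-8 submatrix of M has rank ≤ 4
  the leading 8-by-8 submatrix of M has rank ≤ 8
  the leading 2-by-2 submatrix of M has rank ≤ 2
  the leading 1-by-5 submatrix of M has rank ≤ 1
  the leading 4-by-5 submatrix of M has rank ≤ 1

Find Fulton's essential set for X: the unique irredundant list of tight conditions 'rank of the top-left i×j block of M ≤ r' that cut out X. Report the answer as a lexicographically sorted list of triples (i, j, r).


Recovering R(i,j) via the rank-extension bound from the 15 conditions:

  row 1: 0 0 0 0 0 0 0 1 1 1
  row 2: 0 0 0 0 0 0 0 1 2 2
  row 3: 0 0 0 0 0 0 1 2 3 3
  row 4: 1 1 1 1 1 1 2 3 4 4
  row 5: 1 1 2 2 2 2 3 4 5 5
  row 6: 1 1 2 3 3 3 4 5 6 6
  row 7: 1 2 3 4 4 4 5 6 7 7
  row 8: 1 2 3 4 5 5 6 7 8 8
  row 9: 1 2 3 4 5 6 7 8 9 9
  row 10: 1 2 3 4 5 6 7 8 9 10

the unique w with this rank table is (8, 9, 7, 1, 3, 4, 2, 5, 6, 10).

ℓ(w)=22; the 3 essential cells (i,j,r):

[(2, 7, 0), (3, 6, 0), (6, 2, 1)]


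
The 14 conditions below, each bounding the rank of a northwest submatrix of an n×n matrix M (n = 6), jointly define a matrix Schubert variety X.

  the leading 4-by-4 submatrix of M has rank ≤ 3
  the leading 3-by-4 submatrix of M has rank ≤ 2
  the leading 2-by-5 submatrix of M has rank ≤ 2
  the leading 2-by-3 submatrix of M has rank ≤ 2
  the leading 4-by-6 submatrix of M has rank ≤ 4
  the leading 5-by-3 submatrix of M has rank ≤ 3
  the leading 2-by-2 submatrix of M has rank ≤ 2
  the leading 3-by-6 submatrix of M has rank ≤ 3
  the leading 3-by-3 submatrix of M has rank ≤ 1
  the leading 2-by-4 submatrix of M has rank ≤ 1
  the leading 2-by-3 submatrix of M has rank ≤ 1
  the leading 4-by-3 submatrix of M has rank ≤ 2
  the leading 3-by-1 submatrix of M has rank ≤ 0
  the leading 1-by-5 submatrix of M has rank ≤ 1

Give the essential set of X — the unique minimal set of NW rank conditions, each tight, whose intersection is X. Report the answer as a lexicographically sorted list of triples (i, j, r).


Recovering R(i,j) via the rank-extension bound from the 14 conditions:

  0, 1, 1, 1, 1, 1
  0, 1, 1, 1, 2, 2
  0, 1, 1, 2, 3, 3
  1, 2, 2, 3, 4, 4
  1, 2, 3, 4, 5, 5
  1, 2, 3, 4, 5, 6

hence w(1..6) = (2, 5, 4, 1, 3, 6).

|D(w)|=6, |Ess(w)|=3:

[(2, 4, 1), (3, 1, 0), (3, 3, 1)]


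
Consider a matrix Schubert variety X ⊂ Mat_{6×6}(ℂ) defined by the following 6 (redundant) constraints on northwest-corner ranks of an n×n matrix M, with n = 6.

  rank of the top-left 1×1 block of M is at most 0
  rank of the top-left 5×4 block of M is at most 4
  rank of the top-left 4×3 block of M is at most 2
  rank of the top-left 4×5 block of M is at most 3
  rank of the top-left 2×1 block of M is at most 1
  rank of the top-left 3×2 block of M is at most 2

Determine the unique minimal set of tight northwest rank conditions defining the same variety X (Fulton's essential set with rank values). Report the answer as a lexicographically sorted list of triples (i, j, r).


Propagating the 6 rank bounds to every northwest block:

  0 | 1 | 1 | 1 | 1 | 1
  1 | 2 | 2 | 2 | 2 | 2
  1 | 2 | 2 | 3 | 3 | 3
  1 | 2 | 2 | 3 | 3 | 4
  1 | 2 | 3 | 4 | 4 | 5
  1 | 2 | 3 | 4 | 5 | 6

the unique w with this rank table is (2, 1, 4, 6, 3, 5).

|D(w)|=4, |Ess(w)|=3:

[(1, 1, 0), (4, 3, 2), (4, 5, 3)]


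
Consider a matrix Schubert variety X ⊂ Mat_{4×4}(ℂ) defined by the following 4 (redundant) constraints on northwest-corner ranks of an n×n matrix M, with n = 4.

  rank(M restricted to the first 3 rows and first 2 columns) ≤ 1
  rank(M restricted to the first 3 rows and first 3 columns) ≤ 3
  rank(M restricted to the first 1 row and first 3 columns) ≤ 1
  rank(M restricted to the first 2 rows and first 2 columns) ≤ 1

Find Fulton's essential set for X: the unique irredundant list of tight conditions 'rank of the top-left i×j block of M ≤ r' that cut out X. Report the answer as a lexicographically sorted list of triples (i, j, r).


Rank table r_w(4×4) implied by the 4 constraints:

  1 1 1 1
  1 1 2 2
  1 1 2 3
  1 2 3 4

hence w(1..4) = (1, 3, 4, 2).

|D(w)|=2, |Ess(w)|=1:

[(3, 2, 1)]


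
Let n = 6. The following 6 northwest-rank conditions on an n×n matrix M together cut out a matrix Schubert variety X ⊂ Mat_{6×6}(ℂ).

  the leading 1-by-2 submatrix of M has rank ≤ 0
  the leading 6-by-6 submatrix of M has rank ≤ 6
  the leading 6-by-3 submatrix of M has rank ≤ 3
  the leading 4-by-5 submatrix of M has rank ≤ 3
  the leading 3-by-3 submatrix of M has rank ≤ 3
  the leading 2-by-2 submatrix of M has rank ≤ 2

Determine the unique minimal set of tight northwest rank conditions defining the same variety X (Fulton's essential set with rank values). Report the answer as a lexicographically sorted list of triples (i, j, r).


The tightest implied rank at each (i,j), from the 6 conditions:

  i=1: 0  0  1  1  1  1
  i=2: 1  1  2  2  2  2
  i=3: 1  2  3  3  3  3
  i=4: 1  2  3  3  3  4
  i=5: 1  2  3  4  4  5
  i=6: 1  2  3  4  5  6

the unique w with this rank table is (3, 1, 2, 6, 4, 5).

Rothe diagram D(w) (4 cells), 2 SE-corners (essential conditions):

[(1, 2, 0), (4, 5, 3)]


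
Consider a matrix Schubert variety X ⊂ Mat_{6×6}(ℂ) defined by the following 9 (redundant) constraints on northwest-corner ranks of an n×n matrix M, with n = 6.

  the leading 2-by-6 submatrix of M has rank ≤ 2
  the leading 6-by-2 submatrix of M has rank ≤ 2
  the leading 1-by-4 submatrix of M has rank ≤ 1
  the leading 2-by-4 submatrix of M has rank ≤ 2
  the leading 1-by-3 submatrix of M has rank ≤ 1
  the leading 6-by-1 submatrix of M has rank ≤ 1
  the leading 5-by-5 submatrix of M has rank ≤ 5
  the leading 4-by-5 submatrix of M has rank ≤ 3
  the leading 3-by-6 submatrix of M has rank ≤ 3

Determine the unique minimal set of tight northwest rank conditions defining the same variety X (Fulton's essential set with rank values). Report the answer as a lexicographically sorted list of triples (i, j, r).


Reconstructing r_w from the 9 given conditions:

  i=1: 1  1  1  1  1  1
  i=2: 1  2  2  2  2  2
  i=3: 1  2  3  3  3  3
  i=4: 1  2  3  3  3  4
  i=5: 1  2  3  4  4  5
  i=6: 1  2  3  4  5  6

second differences of R give the permutation w = (1, 2, 3, 6, 4, 5).

ℓ(w)=2; the 1 essential cell (i,j,r):

[(4, 5, 3)]


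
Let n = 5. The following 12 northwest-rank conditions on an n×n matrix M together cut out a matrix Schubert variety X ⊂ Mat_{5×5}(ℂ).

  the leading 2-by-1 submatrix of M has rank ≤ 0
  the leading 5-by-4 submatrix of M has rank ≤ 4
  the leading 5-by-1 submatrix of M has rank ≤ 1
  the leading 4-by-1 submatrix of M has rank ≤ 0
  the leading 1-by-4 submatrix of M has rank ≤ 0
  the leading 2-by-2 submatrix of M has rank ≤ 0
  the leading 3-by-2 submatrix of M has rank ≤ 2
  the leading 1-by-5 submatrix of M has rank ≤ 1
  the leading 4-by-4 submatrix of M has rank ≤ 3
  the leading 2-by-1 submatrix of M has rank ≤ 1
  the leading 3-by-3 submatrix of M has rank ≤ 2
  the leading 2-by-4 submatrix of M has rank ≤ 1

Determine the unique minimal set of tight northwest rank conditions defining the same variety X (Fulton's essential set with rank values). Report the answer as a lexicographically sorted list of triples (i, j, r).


The tightest implied rank at each (i,j), from the 12 conditions:

  i=1: 0 0 0 0 1
  i=2: 0 0 1 1 2
  i=3: 0 1 2 2 3
  i=4: 0 1 2 3 4
  i=5: 1 2 3 4 5

giving w = (5, 3, 2, 4, 1) via Δ²R.

3 SE-corners of the 8-cell Rothe diagram give Ess(w):

[(1, 4, 0), (2, 2, 0), (4, 1, 0)]


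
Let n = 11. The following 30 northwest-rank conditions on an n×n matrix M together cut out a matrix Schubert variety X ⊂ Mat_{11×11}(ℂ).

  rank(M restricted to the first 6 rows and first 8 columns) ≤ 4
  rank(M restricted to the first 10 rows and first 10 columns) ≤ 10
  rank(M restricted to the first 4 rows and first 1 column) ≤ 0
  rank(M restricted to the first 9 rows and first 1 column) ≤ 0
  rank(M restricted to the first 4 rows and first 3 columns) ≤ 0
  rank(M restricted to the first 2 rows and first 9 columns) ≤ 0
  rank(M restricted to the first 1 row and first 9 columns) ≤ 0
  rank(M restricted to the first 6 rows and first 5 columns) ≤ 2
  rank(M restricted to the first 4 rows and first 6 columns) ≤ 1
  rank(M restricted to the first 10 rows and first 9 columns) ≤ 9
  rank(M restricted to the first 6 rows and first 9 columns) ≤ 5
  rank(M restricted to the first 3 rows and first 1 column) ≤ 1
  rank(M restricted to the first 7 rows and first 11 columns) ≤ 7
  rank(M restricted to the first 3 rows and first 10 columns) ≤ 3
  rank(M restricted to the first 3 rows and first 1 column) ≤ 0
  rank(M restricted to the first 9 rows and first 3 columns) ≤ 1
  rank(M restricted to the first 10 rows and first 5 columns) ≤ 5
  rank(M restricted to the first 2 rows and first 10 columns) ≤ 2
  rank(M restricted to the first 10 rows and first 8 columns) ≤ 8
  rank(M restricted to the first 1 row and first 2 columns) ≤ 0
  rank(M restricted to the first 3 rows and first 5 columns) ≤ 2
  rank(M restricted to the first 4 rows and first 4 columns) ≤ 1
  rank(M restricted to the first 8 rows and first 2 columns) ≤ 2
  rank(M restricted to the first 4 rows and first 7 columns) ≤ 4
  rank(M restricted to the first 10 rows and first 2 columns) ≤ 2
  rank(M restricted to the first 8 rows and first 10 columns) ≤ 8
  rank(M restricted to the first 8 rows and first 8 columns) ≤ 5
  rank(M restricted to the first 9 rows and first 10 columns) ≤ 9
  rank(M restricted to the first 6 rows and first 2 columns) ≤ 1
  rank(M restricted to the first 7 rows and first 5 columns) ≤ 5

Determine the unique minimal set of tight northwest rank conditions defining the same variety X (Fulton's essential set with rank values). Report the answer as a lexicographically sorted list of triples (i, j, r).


Rank table r_w(11×11) implied by the 30 constraints:

  i=1: 0 0 0 0 0 0 0 0 0 1 1
  i=2: 0 0 0 0 0 0 0 0 0 1 2
  i=3: 0 0 0 1 1 1 1 1 1 2 3
  i=4: 0 0 0 1 1 1 2 2 2 3 4
  i=5: 0 1 1 2 2 2 3 3 3 4 5
  i=6: 0 1 1 2 2 3 4 4 4 5 6
  i=7: 0 1 1 2 3 4 5 5 5 6 7
  i=8: 0 1 1 2 3 4 5 5 6 7 8
  i=9: 0 1 1 2 3 4 5 6 7 8 9
  i=10: 1 2 2 3 4 5 6 7 8 9 10
  i=11: 1 2 3 4 5 6 7 8 9 10 11

the unique w with this rank table is (10, 11, 4, 7, 2, 6, 5, 9, 8, 1, 3).

7 SE-corners of the 37-cell Rothe diagram give Ess(w):

[(2, 9, 0), (4, 3, 0), (4, 6, 1), (6, 5, 2), (8, 8, 5), (9, 1, 0), (9, 3, 1)]


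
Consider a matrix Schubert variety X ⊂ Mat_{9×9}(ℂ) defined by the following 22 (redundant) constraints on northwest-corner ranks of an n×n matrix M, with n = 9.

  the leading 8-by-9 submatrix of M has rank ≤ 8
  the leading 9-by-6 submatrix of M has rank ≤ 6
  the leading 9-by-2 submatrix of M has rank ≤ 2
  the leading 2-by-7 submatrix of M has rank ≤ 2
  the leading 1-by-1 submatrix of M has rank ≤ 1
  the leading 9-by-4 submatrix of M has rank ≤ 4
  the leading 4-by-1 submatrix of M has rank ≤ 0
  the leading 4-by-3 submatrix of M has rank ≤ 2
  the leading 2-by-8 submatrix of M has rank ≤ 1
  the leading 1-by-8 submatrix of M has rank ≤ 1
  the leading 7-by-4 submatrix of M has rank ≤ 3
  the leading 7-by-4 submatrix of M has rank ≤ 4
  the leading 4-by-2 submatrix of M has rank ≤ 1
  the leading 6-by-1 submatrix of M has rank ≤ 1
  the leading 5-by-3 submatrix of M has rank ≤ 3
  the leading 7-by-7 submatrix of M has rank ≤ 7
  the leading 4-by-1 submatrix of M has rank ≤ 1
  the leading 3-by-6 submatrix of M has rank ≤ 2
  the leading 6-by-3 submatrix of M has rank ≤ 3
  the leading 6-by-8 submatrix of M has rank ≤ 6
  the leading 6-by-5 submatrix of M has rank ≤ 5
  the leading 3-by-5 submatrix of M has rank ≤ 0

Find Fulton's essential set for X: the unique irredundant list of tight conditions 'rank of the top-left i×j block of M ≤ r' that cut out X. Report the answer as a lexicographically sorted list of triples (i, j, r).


Rank table r_w(9×9) implied by the 22 constraints:

  row 1: 0 0 0 0 0 1 1 1 1
  row 2: 0 0 0 0 0 1 1 1 2
  row 3: 0 0 0 0 0 1 2 2 3
  row 4: 0 1 1 1 1 2 3 3 4
  row 5: 1 2 2 2 2 3 4 4 5
  row 6: 1 2 3 3 3 4 5 5 6
  row 7: 1 2 3 3 4 5 6 6 7
  row 8: 1 2 3 4 5 6 7 7 8
  row 9: 1 2 3 4 5 6 7 8 9

second differences of R give the permutation w = (6, 9, 7, 2, 1, 3, 5, 4, 8).

ℓ(w)=19; the 4 essential cells (i,j,r):

[(2, 8, 1), (3, 5, 0), (4, 1, 0), (7, 4, 3)]
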